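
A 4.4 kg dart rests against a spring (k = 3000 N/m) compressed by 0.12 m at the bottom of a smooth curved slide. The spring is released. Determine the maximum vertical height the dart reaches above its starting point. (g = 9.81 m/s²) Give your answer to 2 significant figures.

At maximum height the dart is at rest, so ½kx² = mgh
h = kx²/(2mg) = (3000)(0.12)²/(2 × 4.4 × 9.81) = 0.5004 m

h = 0.50 m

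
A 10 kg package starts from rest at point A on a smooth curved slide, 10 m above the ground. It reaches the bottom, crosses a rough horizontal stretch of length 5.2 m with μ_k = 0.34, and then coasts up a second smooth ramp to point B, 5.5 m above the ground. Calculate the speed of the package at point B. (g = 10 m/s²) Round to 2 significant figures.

Energy at A: mgh₁ = (10)(10)(10) = 1000.0 J
Friction loss: W_f = μ_k mg d = 176.8 J
At B: ½mv² + mgh₂ = mgh₁ − W_f
½mv² = 1000.0 − 176.8 − 550.00 = 273.20 J
v = √(2 × 273.20/10) = 7.392 m/s

v = 7.4 m/s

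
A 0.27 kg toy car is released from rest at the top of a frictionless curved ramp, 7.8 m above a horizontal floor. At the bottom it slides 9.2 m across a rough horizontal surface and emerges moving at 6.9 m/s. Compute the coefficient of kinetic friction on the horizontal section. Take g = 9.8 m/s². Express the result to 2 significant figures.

Applying the work–energy principle:
mgh = ½mv² + μ_k m g d
mgh = 20.639 J; ½mv² = 6.4274 J
W_f = 20.639 − 6.4274 = 14.21 J
μ_k = W_f/(mg·d) = 14.21/(2.646 × 9.2) = 0.5838

μ_k = 0.58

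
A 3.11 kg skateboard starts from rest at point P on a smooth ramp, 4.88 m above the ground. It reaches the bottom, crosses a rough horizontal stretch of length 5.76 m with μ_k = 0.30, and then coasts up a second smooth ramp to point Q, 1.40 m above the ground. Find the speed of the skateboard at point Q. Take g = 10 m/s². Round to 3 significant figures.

v = 5.92 m/s

Energy at P: mgh₁ = (3.11)(10)(4.88) = 151.77 J
Friction loss: W_f = μ_k mg d = 53.74 J
At Q: ½mv² + mgh₂ = mgh₁ − W_f
½mv² = 151.77 − 53.74 − 43.540 = 54.487 J
v = √(2 × 54.487/3.11) = 5.919 m/s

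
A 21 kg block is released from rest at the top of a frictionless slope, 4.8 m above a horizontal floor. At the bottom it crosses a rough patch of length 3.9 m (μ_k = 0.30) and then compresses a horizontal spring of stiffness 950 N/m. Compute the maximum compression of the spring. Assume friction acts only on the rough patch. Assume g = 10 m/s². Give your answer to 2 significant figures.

Initial energy: E₁ = mgh = (21)(10)(4.8) = 1008.0 J
Friction removes W_f = μ_k mg d = (0.30)(21)(10)(3.9) = 245.7 J
Energy reaching the spring: E = 1008.0 − 245.7 = 762.30 J
At max compression ½kx² = E ⇒ x = √(2E/k) = √(2 × 762.30/950) = 1.267 m

x = 1.3 m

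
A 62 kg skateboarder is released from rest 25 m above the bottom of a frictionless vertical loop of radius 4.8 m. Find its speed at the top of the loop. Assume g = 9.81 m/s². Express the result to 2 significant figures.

Energy conservation: mgh = ½mv_top² + mg(2r)
v_top² = 2g(h − 2r) = 2(9.81)(25 − 9.600) = 302.1
v_top = 17.38 m/s

v = 17 m/s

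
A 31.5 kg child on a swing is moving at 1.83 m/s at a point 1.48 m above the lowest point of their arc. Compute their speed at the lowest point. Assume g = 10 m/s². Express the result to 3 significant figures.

Energy conservation between the two points: ½mv₀² + mgh = ½mv²
The mass cancels from both sides.
v² = v₀² + 2gh = (1.83)² + 2(10)(1.48) = 32.949
v = √32.949 = 5.740 m/s

v = 5.74 m/s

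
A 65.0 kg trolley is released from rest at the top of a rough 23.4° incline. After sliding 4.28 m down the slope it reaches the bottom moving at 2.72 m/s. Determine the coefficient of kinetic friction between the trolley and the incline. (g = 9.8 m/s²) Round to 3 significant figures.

μ_k = 0.337

Energy balance down the incline: mg L sinθ − ½mv² = μ_k (mg cosθ) L
mgL sinθ = 1082.8 J; ½mv² = 240.45 J
W_f = 1082.8 − 240.45 = 842.3 J
μ_k = W_f/(mg cosθ · L) = 842.3/(584.6 × 4.28) = 0.3366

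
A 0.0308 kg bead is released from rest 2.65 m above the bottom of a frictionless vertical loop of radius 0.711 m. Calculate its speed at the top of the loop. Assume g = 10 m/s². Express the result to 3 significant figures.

v = 4.96 m/s

Energy conservation: mgh = ½mv_top² + mg(2r)
v_top² = 2g(h − 2r) = 2(10)(2.65 − 1.422) = 24.56
v_top = 4.956 m/s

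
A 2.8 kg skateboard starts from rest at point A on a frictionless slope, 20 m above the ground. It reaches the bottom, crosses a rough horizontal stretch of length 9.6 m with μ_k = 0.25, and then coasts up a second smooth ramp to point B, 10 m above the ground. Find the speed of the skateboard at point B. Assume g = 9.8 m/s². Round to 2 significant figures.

v = 12 m/s

Energy at A: mgh₁ = (2.8)(9.8)(20) = 548.80 J
Friction loss: W_f = μ_k mg d = 65.86 J
At B: ½mv² + mgh₂ = mgh₁ − W_f
½mv² = 548.80 − 65.86 − 274.40 = 208.54 J
v = √(2 × 208.54/2.8) = 12.20 m/s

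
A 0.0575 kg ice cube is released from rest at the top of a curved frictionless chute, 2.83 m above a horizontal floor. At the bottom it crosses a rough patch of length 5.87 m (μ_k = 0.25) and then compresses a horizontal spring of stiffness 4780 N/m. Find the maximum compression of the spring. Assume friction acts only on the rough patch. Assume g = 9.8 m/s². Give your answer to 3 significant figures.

Initial energy: E₁ = mgh = (0.0575)(9.8)(2.83) = 1.5947 J
Friction removes W_f = μ_k mg d = (0.25)(0.0575)(9.8)(5.87) = 0.8269 J
Energy reaching the spring: E = 1.5947 − 0.8269 = 0.76777 J
At max compression ½kx² = E ⇒ x = √(2E/k) = √(2 × 0.76777/4780) = 0.01792 m

x = 0.0179 m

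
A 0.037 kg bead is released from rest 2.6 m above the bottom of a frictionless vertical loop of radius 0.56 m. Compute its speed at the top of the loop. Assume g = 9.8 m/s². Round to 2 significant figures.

Energy conservation: mgh = ½mv_top² + mg(2r)
v_top² = 2g(h − 2r) = 2(9.8)(2.6 − 1.120) = 29.01
v_top = 5.386 m/s

v = 5.4 m/s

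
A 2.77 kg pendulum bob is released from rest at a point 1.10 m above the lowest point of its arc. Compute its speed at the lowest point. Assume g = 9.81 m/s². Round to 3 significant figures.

v = 4.65 m/s

Energy conservation between the two points: mgh = ½mv²
v = √(2gh) = √(2 × 9.81 × 1.10) = √21.582 = 4.646 m/s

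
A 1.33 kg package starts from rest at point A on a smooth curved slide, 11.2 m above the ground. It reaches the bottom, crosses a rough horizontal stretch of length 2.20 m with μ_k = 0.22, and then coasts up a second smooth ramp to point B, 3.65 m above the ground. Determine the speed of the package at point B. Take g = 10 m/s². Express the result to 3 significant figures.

v = 11.9 m/s

Energy at A: mgh₁ = (1.33)(10)(11.2) = 148.96 J
Friction loss: W_f = μ_k mg d = 6.437 J
At B: ½mv² + mgh₂ = mgh₁ − W_f
½mv² = 148.96 − 6.437 − 48.545 = 93.978 J
v = √(2 × 93.978/1.33) = 11.89 m/s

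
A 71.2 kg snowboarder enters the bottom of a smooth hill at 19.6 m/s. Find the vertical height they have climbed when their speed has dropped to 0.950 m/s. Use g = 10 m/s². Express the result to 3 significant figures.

h = 19.2 m

Conservation of energy: ½mv₁² = ½mv₂² + mgh
h = (v₁² − v₂²)/(2g) = (19.6² − 0.950²)/(2 × 10) = 19.16 m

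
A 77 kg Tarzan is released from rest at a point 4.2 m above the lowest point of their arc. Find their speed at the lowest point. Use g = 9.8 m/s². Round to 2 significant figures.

v = 9.1 m/s

By conservation of mechanical energy, mgh = ½mv²
v = √(2gh) = √(2 × 9.8 × 4.2) = √82.320 = 9.073 m/s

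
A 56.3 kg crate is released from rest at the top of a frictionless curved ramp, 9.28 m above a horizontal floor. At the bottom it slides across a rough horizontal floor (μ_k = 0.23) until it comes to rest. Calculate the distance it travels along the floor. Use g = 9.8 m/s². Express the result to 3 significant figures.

Energy at the top = energy at the end + work done against friction:
At rest all PE has been dissipated by friction: mgh = μ_k m g d
d = h/μ_k = 9.28/0.23 = 40.35 m

d = 40.3 m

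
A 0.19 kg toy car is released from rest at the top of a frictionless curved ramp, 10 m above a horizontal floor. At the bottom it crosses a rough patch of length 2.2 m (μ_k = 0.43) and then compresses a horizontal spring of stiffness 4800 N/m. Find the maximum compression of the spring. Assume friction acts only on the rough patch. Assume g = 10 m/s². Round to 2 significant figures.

Initial energy: E₁ = mgh = (0.19)(10)(10) = 19.000 J
Friction removes W_f = μ_k mg d = (0.43)(0.19)(10)(2.2) = 1.797 J
Energy reaching the spring: E = 19.000 − 1.797 = 17.203 J
At max compression ½kx² = E ⇒ x = √(2E/k) = √(2 × 17.203/4800) = 0.08466 m

x = 0.085 m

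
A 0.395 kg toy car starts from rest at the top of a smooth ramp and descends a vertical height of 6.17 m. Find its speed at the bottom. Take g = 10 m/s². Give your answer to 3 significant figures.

v = 11.1 m/s

Energy conservation between the two points: mgh = ½mv²
v = √(2gh) = √(2 × 10 × 6.17) = √123.40 = 11.11 m/s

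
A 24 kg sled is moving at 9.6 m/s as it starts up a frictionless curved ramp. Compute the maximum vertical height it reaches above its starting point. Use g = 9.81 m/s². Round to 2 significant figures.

h = 4.7 m

By energy conservation, ½mv² = mgh
h = v²/(2g) = 9.6²/(2 × 9.81) = 4.697 m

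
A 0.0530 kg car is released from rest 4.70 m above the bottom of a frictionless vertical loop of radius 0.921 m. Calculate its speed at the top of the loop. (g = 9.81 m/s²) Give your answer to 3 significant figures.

Energy conservation: mgh = ½mv_top² + mg(2r)
v_top² = 2g(h − 2r) = 2(9.81)(4.70 − 1.842) = 56.07
v_top = 7.488 m/s

v = 7.49 m/s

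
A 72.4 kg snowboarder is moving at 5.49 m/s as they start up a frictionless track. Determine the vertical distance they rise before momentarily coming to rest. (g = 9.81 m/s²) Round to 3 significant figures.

Setting KE at the bottom equal to PE gained: ½mv² = mgh
h = v²/(2g) = 5.49²/(2 × 9.81) = 1.536 m

h = 1.54 m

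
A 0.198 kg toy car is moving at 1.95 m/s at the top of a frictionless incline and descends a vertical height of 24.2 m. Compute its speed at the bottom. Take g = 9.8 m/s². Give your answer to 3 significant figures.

Equating total energy at the two states: ½mv₀² + mgh = ½mv²
v² = v₀² + 2gh = (1.95)² + 2(9.8)(24.2) = 478.12
v = √478.12 = 21.87 m/s

v = 21.9 m/s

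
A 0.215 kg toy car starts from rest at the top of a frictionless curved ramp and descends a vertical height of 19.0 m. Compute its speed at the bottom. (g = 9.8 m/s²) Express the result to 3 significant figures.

Mechanical energy is conserved (no friction): mgh = ½mv²
v = √(2gh) = √(2 × 9.8 × 19.0) = √372.40 = 19.30 m/s

v = 19.3 m/s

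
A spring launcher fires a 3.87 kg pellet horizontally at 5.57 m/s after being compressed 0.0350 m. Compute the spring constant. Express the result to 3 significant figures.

k = 98000 N/m

½kx² = ½mv²
k = mv²/x² = (3.87)(5.57)²/(0.0350)² = 98013 N/m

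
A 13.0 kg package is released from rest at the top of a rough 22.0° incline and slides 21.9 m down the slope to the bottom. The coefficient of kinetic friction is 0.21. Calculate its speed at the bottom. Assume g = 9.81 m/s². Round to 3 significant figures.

v = 8.79 m/s

Energy: mgh = ½mv² + W_f, with h = L sinθ and W_f = μ_k (mg cosθ) L
mgh = mgL sinθ = (13.0)(9.81)(21.9)sin22.0° = 1046.2 J
W_f = μ_k mg cosθ · L = (0.21)(13.0)(9.81)cos22.0°·21.9 = 543.8 J
½mv² = 1046.2 − 543.8 = 502.44 J
v = √(2 × 502.44/13.0) = 8.792 m/s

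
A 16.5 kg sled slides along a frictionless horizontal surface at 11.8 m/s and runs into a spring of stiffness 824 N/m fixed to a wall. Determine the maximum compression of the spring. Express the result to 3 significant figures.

Conservation of energy between contact and max compression: ½mv² = ½kx²
x = v√(m/k) = 11.8 × √(16.5/824) = 1.670 m

x = 1.67 m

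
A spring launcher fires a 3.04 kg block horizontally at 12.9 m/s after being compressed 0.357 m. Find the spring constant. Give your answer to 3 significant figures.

½kx² = ½mv²
k = mv²/x² = (3.04)(12.9)²/(0.357)² = 3969 N/m

k = 3970 N/m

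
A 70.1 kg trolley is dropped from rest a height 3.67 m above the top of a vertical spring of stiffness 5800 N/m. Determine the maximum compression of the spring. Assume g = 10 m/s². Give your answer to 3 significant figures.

x = 1.07 m

Let x be the compression. The total drop is H + x, and the trolley is instantaneously at rest at max compression, so energy conservation gives:
mg(H + x) = ½kx²
½(5800)x² − (70.1)(10)x − (70.1)(10)(3.67) = 0
2900x² − 701.0x − 2573 = 0
x = [701.0 + √(491401 + 2.9843e+07)]/(2 × 2900) = 1.070 m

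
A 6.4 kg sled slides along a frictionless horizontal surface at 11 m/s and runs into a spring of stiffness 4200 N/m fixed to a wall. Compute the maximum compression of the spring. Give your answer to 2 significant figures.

x = 0.43 m

At max compression the sled is momentarily at rest: ½mv² = ½kx²
x = v√(m/k) = 11 × √(6.4/4200) = 0.4294 m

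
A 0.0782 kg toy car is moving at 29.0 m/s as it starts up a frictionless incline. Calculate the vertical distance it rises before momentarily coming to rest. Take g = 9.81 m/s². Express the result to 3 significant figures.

By energy conservation, ½mv² = mgh
h = v²/(2g) = 29.0²/(2 × 9.81) = 42.86 m

h = 42.9 m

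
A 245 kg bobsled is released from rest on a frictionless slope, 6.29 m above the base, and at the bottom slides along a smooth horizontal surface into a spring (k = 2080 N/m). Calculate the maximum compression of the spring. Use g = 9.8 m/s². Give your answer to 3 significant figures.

x = 3.81 m

Gravitational PE at the top equals spring PE at max compression: mgh = ½kx²
x = √(2mgh/k) = √(2 × 245 × 9.8 × 6.29 / 2080) = 3.811 m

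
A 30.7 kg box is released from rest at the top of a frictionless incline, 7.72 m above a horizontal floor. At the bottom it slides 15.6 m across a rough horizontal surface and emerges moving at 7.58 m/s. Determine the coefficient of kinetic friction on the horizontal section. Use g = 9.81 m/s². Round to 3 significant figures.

Energy bookkeeping (friction removes W_f = μ_k N d):
mgh = ½mv² + μ_k m g d
mgh = 2325.0 J; ½mv² = 881.96 J
W_f = 2325.0 − 881.96 = 1443 J
μ_k = W_f/(mg·d) = 1443/(301.2 × 15.6) = 0.3071

μ_k = 0.307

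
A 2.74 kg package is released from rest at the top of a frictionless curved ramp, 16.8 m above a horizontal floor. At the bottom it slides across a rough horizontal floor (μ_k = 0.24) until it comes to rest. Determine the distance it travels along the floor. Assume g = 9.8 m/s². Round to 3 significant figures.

Energy bookkeeping (friction removes W_f = μ_k N d):
At rest all PE has been dissipated by friction: mgh = μ_k m g d
d = h/μ_k = 16.8/0.24 = 70.00 m

d = 70.0 m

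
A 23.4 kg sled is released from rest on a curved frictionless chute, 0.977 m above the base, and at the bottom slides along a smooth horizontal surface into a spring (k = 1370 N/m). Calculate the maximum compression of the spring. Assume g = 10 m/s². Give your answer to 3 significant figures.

Gravitational PE at the top equals spring PE at max compression: mgh = ½kx²
x = √(2mgh/k) = √(2 × 23.4 × 10 × 0.977 / 1370) = 0.5777 m

x = 0.578 m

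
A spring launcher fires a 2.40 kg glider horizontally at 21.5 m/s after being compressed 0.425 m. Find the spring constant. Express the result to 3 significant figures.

Spring PE at full compression equals KE at release: ½kx² = ½mv²
k = mv²/x² = (2.40)(21.5)²/(0.425)² = 6142 N/m

k = 6140 N/m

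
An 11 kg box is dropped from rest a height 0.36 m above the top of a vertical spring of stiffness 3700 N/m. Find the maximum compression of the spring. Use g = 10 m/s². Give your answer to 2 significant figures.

Let x be the compression. The total drop is H + x, and the box is instantaneously at rest at max compression, so energy conservation gives:
mg(H + x) = ½kx²
½(3700)x² − (11)(10)x − (11)(10)(0.36) = 0
1850x² − 110.0x − 39.60 = 0
x = [110.0 + √(12100 + 293040)]/(2 × 1850) = 0.1790 m

x = 0.18 m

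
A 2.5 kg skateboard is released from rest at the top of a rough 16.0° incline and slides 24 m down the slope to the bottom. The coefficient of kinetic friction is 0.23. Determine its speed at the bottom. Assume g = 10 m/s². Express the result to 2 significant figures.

v = 5.1 m/s

Taking the bottom as reference, mgh = ½mv² + μ_k N L with h = L sinθ, N = mg cosθ:
mgh = mgL sinθ = (2.5)(10)(24)sin16.0° = 165.38 J
W_f = μ_k mg cosθ · L = (0.23)(2.5)(10)cos16.0°·24 = 132.7 J
½mv² = 165.38 − 132.7 = 32.728 J
v = √(2 × 32.728/2.5) = 5.117 m/s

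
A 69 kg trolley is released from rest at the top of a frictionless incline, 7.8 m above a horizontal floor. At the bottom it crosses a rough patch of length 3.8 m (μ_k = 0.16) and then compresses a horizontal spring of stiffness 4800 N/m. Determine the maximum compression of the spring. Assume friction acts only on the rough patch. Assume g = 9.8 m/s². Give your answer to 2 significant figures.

x = 1.4 m

Initial energy: E₁ = mgh = (69)(9.8)(7.8) = 5274.4 J
Friction removes W_f = μ_k mg d = (0.16)(69)(9.8)(3.8) = 411.1 J
Energy reaching the spring: E = 5274.4 − 411.1 = 4863.2 J
At max compression ½kx² = E ⇒ x = √(2E/k) = √(2 × 4863.2/4800) = 1.423 m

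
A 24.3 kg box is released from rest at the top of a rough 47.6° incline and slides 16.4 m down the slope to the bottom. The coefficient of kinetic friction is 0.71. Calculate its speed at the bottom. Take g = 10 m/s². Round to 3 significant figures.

v = 9.23 m/s

Energy: mgh = ½mv² + W_f, with h = L sinθ and W_f = μ_k (mg cosθ) L
mgh = mgL sinθ = (24.3)(10)(16.4)sin47.6° = 2942.9 J
W_f = μ_k mg cosθ · L = (0.71)(24.3)(10)cos47.6°·16.4 = 1908 J
½mv² = 2942.9 − 1908 = 1035.0 J
v = √(2 × 1035.0/24.3) = 9.229 m/s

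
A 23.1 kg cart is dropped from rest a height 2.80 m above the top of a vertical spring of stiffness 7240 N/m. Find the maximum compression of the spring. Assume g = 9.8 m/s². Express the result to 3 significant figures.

x = 0.451 m

Take the reference level at the top of the uncompressed spring. At max compression the cart has fallen H + x and is momentarily at rest:
mg(H + x) = ½kx²
½(7240)x² − (23.1)(9.8)x − (23.1)(9.8)(2.80) = 0
3620x² − 226.4x − 633.9 = 0
x = [226.4 + √(51248 + 9.1784e+06)]/(2 × 3620) = 0.4509 m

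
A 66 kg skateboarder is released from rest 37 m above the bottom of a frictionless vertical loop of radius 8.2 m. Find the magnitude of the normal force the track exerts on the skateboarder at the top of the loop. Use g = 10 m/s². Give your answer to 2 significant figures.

N = 2700 N

Energy from release to top (height 2r): mgh = ½mv_top² + mg(2r)
v_top² = 2g(h − 2r) = 2(10)(37 − 16.40) = 412.00 m²/s²
At the top, both N and weight point toward the centre: N + mg = mv_top²/r
N = m(v_top²/r − g) = 66(412.00/8.2 − 10) = 2656 N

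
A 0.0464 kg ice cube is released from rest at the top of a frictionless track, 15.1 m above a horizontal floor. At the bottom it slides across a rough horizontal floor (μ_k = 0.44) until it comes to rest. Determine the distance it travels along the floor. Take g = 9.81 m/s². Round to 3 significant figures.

d = 34.3 m

Energy bookkeeping (friction removes W_f = μ_k N d):
At rest all PE has been dissipated by friction: mgh = μ_k m g d
d = h/μ_k = 15.1/0.44 = 34.32 m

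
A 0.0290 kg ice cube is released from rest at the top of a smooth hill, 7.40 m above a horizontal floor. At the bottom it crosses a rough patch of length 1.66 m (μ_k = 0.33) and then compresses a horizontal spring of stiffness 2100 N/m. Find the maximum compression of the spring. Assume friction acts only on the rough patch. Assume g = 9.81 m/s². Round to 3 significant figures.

Initial energy: E₁ = mgh = (0.0290)(9.81)(7.40) = 2.1052 J
Friction removes W_f = μ_k mg d = (0.33)(0.0290)(9.81)(1.66) = 0.1558 J
Energy reaching the spring: E = 2.1052 − 0.1558 = 1.9494 J
At max compression ½kx² = E ⇒ x = √(2E/k) = √(2 × 1.9494/2100) = 0.04309 m

x = 0.0431 m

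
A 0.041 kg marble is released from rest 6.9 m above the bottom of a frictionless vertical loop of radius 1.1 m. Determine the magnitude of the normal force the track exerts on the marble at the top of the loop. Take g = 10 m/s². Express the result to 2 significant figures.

N = 3.1 N

Energy from release to top (height 2r): mgh = ½mv_top² + mg(2r)
v_top² = 2g(h − 2r) = 2(10)(6.9 − 2.200) = 94.000 m²/s²
At the top, both N and weight point toward the centre: N + mg = mv_top²/r
N = m(v_top²/r − g) = 0.041(94.000/1.1 − 10) = 3.094 N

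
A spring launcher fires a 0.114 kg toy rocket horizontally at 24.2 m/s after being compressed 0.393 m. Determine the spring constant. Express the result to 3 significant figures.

k = 432 N/m

Energy stored in the spring equals the launch KE: ½kx² = ½mv²
k = mv²/x² = (0.114)(24.2)²/(0.393)² = 432.3 N/m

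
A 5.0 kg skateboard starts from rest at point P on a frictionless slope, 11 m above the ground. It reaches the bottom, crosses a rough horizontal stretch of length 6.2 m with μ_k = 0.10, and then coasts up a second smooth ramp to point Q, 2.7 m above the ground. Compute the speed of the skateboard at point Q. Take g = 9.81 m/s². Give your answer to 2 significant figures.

Energy at P: mgh₁ = (5.0)(9.81)(11) = 539.55 J
Friction loss: W_f = μ_k mg d = 30.41 J
At Q: ½mv² + mgh₂ = mgh₁ − W_f
½mv² = 539.55 − 30.41 − 132.44 = 376.70 J
v = √(2 × 376.70/5.0) = 12.28 m/s

v = 12 m/s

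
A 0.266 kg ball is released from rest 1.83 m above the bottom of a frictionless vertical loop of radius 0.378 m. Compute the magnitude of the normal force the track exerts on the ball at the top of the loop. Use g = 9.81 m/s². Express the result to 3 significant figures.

Energy from release to top (height 2r): mgh = ½mv_top² + mg(2r)
v_top² = 2g(h − 2r) = 2(9.81)(1.83 − 0.7560) = 21.072 m²/s²
At the top, both N and weight point toward the centre: N + mg = mv_top²/r
N = m(v_top²/r − g) = 0.266(21.072/0.378 − 9.81) = 12.22 N

N = 12.2 N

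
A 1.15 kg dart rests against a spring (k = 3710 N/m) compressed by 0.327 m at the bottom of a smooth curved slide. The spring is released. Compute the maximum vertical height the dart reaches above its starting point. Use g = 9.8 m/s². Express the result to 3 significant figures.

h = 17.6 m

Energy conservation from release to the highest point: ½kx² = mgh
h = kx²/(2mg) = (3710)(0.327)²/(2 × 1.15 × 9.8) = 17.60 m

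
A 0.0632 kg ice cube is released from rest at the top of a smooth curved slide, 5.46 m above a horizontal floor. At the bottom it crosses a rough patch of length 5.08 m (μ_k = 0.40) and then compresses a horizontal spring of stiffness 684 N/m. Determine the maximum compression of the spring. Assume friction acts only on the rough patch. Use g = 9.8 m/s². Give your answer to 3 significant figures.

x = 0.0788 m

Initial energy: E₁ = mgh = (0.0632)(9.8)(5.46) = 3.3817 J
Friction removes W_f = μ_k mg d = (0.40)(0.0632)(9.8)(5.08) = 1.259 J
Energy reaching the spring: E = 3.3817 − 1.259 = 2.1232 J
At max compression ½kx² = E ⇒ x = √(2E/k) = √(2 × 2.1232/684) = 0.07879 m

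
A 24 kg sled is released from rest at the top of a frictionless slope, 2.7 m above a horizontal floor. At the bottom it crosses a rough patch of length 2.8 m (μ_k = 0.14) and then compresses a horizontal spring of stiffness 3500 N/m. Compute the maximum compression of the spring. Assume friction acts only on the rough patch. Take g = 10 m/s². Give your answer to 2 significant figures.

Initial energy: E₁ = mgh = (24)(10)(2.7) = 648.00 J
Friction removes W_f = μ_k mg d = (0.14)(24)(10)(2.8) = 94.08 J
Energy reaching the spring: E = 648.00 − 94.08 = 553.92 J
At max compression ½kx² = E ⇒ x = √(2E/k) = √(2 × 553.92/3500) = 0.5626 m

x = 0.56 m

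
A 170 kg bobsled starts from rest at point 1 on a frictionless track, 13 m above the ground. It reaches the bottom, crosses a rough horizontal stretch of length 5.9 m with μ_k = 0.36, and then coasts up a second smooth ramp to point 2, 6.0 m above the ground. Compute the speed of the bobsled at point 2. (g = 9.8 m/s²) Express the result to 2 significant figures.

Energy at 1: mgh₁ = (170)(9.8)(13) = 21658 J
Friction loss: W_f = μ_k mg d = 3539 J
At 2: ½mv² + mgh₂ = mgh₁ − W_f
½mv² = 21658 − 3539 − 9996.0 = 8123.4 J
v = √(2 × 8123.4/170) = 9.776 m/s

v = 9.8 m/s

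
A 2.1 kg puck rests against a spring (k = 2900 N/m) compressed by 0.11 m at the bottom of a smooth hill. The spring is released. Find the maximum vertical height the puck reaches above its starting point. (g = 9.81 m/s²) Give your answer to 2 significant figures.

h = 0.85 m

Energy conservation from release to the highest point: ½kx² = mgh
h = kx²/(2mg) = (2900)(0.11)²/(2 × 2.1 × 9.81) = 0.8517 m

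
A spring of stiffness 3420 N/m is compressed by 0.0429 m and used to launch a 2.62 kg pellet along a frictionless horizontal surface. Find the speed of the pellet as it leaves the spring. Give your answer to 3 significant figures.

v = 1.55 m/s

Conservation of energy: ½kx² = ½mv²
v = x√(k/m) = 0.0429 × √(3420/2.62) = 1.550 m/s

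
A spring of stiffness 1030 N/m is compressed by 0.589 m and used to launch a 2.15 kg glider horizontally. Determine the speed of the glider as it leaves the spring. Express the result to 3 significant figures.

Conservation of energy: ½kx² = ½mv²
v = x√(k/m) = 0.589 × √(1030/2.15) = 12.89 m/s

v = 12.9 m/s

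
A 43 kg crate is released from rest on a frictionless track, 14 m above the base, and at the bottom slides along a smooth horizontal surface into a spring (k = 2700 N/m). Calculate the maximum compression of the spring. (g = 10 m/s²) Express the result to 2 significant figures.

Energy conservation (no friction) from release to max compression: mgh = ½kx²
x = √(2mgh/k) = √(2 × 43 × 10 × 14 / 2700) = 2.112 m

x = 2.1 m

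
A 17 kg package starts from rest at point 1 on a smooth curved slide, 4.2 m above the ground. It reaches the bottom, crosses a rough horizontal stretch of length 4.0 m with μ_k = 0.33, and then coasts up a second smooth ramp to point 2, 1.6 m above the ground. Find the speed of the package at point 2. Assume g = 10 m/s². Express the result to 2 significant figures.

Energy at 1: mgh₁ = (17)(10)(4.2) = 714.00 J
Friction loss: W_f = μ_k mg d = 224.4 J
At 2: ½mv² + mgh₂ = mgh₁ − W_f
½mv² = 714.00 − 224.4 − 272.00 = 217.60 J
v = √(2 × 217.60/17) = 5.060 m/s

v = 5.1 m/s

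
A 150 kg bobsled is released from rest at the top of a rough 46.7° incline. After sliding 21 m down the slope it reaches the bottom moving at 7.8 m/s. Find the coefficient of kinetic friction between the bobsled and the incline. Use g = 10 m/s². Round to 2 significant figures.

μ_k = 0.85

Energy balance down the incline: mg L sinθ − ½mv² = μ_k (mg cosθ) L
mgL sinθ = 22925 J; ½mv² = 4563.0 J
W_f = 22925 − 4563.0 = 18362 J
μ_k = W_f/(mg cosθ · L) = 18362/(1029 × 21) = 0.8500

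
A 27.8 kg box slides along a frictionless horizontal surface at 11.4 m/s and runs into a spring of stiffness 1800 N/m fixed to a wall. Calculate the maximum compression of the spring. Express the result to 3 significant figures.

x = 1.42 m

All KE is stored as spring PE at maximum compression: ½mv² = ½kx²
x = v√(m/k) = 11.4 × √(27.8/1800) = 1.417 m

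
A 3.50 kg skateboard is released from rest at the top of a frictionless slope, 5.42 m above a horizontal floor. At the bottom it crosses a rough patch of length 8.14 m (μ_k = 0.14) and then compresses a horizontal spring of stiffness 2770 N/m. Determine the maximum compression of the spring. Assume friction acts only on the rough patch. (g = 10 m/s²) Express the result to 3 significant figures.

Initial energy: E₁ = mgh = (3.50)(10)(5.42) = 189.70 J
Friction removes W_f = μ_k mg d = (0.14)(3.50)(10)(8.14) = 39.89 J
Energy reaching the spring: E = 189.70 − 39.89 = 149.81 J
At max compression ½kx² = E ⇒ x = √(2E/k) = √(2 × 149.81/2770) = 0.3289 m

x = 0.329 m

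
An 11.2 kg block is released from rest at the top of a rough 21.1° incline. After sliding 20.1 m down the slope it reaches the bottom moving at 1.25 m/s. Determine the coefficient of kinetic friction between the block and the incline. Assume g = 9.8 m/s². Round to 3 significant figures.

μ_k = 0.382

Energy balance down the incline: mg L sinθ − ½mv² = μ_k (mg cosθ) L
mgL sinθ = 794.22 J; ½mv² = 8.7500 J
W_f = 794.22 − 8.7500 = 785.5 J
μ_k = W_f/(mg cosθ · L) = 785.5/(102.4 × 20.1) = 0.3816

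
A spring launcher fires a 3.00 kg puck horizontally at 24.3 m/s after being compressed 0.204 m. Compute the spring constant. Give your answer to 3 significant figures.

k = 42600 N/m

Spring PE at full compression equals KE at release: ½kx² = ½mv²
k = mv²/x² = (3.00)(24.3)²/(0.204)² = 42567 N/m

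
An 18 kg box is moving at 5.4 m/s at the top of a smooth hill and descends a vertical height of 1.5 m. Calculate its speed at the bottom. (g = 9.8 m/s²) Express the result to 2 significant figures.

v = 7.7 m/s

Equating total energy at the two states: ½mv₀² + mgh = ½mv²
The mass cancels from both sides.
v² = v₀² + 2gh = (5.4)² + 2(9.8)(1.5) = 58.560
v = √58.560 = 7.652 m/s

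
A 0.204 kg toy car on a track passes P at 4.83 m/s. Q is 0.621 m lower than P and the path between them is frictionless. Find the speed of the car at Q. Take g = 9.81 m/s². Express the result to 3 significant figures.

v = 5.96 m/s

Mechanical energy is conserved (no friction): ½mv₀² + mgh = ½mv²
v² = v₀² + 2gh = (4.83)² + 2(9.81)(0.621) = 35.513
v = √35.513 = 5.959 m/s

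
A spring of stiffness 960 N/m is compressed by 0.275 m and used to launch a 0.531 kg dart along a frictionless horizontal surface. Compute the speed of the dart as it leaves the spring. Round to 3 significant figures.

Spring PE converts entirely to kinetic energy: ½kx² = ½mv²
v = x√(k/m) = 0.275 × √(960/0.531) = 11.69 m/s

v = 11.7 m/s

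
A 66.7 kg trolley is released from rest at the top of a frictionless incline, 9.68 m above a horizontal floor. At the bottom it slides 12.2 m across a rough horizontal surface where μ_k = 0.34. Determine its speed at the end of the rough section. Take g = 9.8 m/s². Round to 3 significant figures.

v = 10.4 m/s

Applying the work–energy principle:
mgh = ½mv² + μ_k m g d
W_f = μ_k mg d = (0.34)(66.7)(9.8)(12.2) = 2711 J
½mv² = mgh − W_f = 6327.4 − 2711 = 3616.0 J
v = √(2 × 3616.0/66.7) = 10.41 m/s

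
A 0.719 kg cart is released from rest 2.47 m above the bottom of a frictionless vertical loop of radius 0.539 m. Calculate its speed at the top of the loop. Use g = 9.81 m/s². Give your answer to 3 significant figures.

Energy conservation: mgh = ½mv_top² + mg(2r)
v_top² = 2g(h − 2r) = 2(9.81)(2.47 − 1.078) = 27.31
v_top = 5.226 m/s

v = 5.23 m/s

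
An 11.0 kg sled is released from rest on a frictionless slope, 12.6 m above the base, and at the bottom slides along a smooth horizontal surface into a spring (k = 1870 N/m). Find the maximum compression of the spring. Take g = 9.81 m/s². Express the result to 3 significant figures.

x = 1.21 m

At max compression the sled is momentarily at rest: mgh = ½kx²
x = √(2mgh/k) = √(2 × 11.0 × 9.81 × 12.6 / 1870) = 1.206 m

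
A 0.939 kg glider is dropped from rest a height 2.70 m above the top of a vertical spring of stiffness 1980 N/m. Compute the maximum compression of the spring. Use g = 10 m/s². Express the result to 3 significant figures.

x = 0.165 m

Take the reference level at the top of the uncompressed spring. At max compression the glider has fallen H + x and is momentarily at rest:
mg(H + x) = ½kx²
½(1980)x² − (0.939)(10)x − (0.939)(10)(2.70) = 0
990.0x² − 9.390x − 25.35 = 0
x = [9.390 + √(88.17 + 100398)]/(2 × 990.0) = 0.1648 m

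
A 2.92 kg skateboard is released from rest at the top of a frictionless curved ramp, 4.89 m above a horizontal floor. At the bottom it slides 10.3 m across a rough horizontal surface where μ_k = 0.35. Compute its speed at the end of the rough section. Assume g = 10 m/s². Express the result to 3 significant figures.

v = 5.07 m/s

Applying the work–energy principle:
mgh = ½mv² + μ_k m g d
W_f = μ_k mg d = (0.35)(2.92)(10)(10.3) = 105.3 J
½mv² = mgh − W_f = 142.79 − 105.3 = 37.522 J
v = √(2 × 37.522/2.92) = 5.070 m/s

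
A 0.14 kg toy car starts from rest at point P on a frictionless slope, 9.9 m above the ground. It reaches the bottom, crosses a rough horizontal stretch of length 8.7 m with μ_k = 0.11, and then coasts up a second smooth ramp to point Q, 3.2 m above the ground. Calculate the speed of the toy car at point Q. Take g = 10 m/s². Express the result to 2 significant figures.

Energy at P: mgh₁ = (0.14)(10)(9.9) = 13.860 J
Friction loss: W_f = μ_k mg d = 1.340 J
At Q: ½mv² + mgh₂ = mgh₁ − W_f
½mv² = 13.860 − 1.340 − 4.4800 = 8.0402 J
v = √(2 × 8.0402/0.14) = 10.72 m/s

v = 11 m/s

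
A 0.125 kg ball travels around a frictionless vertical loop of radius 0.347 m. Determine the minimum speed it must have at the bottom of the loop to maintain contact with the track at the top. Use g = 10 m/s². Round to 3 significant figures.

At the top: mg = mv_top²/r ⇒ v_top² = gr = 3.470 m²/s²
Energy from bottom to top (height 2r): ½mv_bot² = ½mv_top² + mg(2r)
v_bot² = gr + 4gr = 5gr = 17.35
v_bot = √(5gr) = 4.165 m/s

v = 4.17 m/s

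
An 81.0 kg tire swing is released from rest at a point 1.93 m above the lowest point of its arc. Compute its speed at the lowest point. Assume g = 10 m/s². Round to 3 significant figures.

Mechanical energy is conserved (no friction): mgh = ½mv²
The mass cancels from both sides.
v = √(2gh) = √(2 × 10 × 1.93) = √38.600 = 6.213 m/s

v = 6.21 m/s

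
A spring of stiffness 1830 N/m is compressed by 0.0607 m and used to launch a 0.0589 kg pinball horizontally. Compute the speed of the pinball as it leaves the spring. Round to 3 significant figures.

v = 10.7 m/s

Spring PE converts entirely to kinetic energy: ½kx² = ½mv²
v = x√(k/m) = 0.0607 × √(1830/0.0589) = 10.70 m/s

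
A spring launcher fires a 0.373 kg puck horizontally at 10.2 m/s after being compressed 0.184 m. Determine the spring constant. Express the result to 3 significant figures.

Energy stored in the spring equals the launch KE: ½kx² = ½mv²
k = mv²/x² = (0.373)(10.2)²/(0.184)² = 1146 N/m

k = 1150 N/m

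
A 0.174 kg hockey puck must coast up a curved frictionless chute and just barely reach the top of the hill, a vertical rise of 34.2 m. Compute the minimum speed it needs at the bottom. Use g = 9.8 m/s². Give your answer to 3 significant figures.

At the top it is momentarily at rest, so all KE converts to PE: ½mv² = mgh
v = √(2gh) = √(2 × 9.8 × 34.2) = 25.89 m/s

v = 25.9 m/s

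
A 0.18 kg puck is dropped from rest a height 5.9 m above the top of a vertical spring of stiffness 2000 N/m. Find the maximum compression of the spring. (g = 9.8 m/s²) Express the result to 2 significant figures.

Measuring PE from the top of the relaxed spring, at max compression the puck has dropped H + x with zero KE, so:
mg(H + x) = ½kx²
½(2000)x² − (0.18)(9.8)x − (0.18)(9.8)(5.9) = 0
1000x² − 1.764x − 10.41 = 0
x = [1.764 + √(3.112 + 41630)]/(2 × 1000) = 0.1029 m

x = 0.10 m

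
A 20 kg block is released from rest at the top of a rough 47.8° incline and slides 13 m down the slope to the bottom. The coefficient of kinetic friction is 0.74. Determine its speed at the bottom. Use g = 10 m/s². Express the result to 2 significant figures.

v = 8.0 m/s

Work–energy: mg(L sinθ) − μ_k(mg cosθ)L = ½mv²
mgh = mgL sinθ = (20)(10)(13)sin47.8° = 1926.1 J
W_f = μ_k mg cosθ · L = (0.74)(20)(10)cos47.8°·13 = 1292 J
½mv² = 1926.1 − 1292 = 633.70 J
v = √(2 × 633.70/20) = 7.961 m/s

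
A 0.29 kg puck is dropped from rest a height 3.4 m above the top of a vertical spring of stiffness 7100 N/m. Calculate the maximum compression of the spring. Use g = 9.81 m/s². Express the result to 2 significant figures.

x = 0.053 m

Take the reference level at the top of the uncompressed spring. At max compression the puck has fallen H + x and is momentarily at rest:
mg(H + x) = ½kx²
½(7100)x² − (0.29)(9.81)x − (0.29)(9.81)(3.4) = 0
3550x² − 2.845x − 9.673 = 0
x = [2.845 + √(8.093 + 137352)]/(2 × 3550) = 0.05260 m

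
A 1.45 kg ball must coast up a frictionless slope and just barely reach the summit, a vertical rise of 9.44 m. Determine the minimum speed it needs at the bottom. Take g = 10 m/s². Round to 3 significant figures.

v = 13.7 m/s

At the top it is momentarily at rest, so all KE converts to PE: ½mv² = mgh
v = √(2gh) = √(2 × 10 × 9.44) = 13.74 m/s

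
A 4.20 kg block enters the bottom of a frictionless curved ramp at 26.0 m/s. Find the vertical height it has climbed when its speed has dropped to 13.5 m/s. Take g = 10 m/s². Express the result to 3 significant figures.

h = 24.7 m

Conservation of energy: ½mv₁² = ½mv₂² + mgh
h = (v₁² − v₂²)/(2g) = (26.0² − 13.5²)/(2 × 10) = 24.69 m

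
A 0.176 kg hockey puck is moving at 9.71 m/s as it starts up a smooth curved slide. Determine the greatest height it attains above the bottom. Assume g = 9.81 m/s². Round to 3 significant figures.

Setting KE at the bottom equal to PE gained: ½mv² = mgh
h = v²/(2g) = 9.71²/(2 × 9.81) = 4.806 m

h = 4.81 m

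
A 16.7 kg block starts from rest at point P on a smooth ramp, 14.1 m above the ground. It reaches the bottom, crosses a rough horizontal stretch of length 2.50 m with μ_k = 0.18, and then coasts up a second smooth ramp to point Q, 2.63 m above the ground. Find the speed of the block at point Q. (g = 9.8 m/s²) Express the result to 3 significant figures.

v = 14.7 m/s

Energy at P: mgh₁ = (16.7)(9.8)(14.1) = 2307.6 J
Friction loss: W_f = μ_k mg d = 73.65 J
At Q: ½mv² + mgh₂ = mgh₁ − W_f
½mv² = 2307.6 − 73.65 − 430.43 = 1803.5 J
v = √(2 × 1803.5/16.7) = 14.70 m/s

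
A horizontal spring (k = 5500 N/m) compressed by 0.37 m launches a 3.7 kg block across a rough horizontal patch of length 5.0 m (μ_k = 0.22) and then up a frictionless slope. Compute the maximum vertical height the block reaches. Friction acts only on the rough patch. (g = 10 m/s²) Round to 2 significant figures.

Spring energy: E₀ = ½kx² = ½(5500)(0.37)² = 376.48 J
Friction: W_f = μ_k mg d = (0.22)(3.7)(10)(5.0) = 40.70 J
Energy at base of ramp: E = 376.48 − 40.70 = 335.78 J
At max height all remaining energy is PE: mgh = E ⇒ h = E/(mg) = 335.78/(3.7 × 10) = 9.075 m

h = 9.1 m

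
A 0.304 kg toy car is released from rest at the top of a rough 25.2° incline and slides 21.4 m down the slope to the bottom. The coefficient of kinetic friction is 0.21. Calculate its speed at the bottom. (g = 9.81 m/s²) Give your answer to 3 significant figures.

Work–energy: mg(L sinθ) − μ_k(mg cosθ)L = ½mv²
mgh = mgL sinθ = (0.304)(9.81)(21.4)sin25.2° = 27.173 J
W_f = μ_k mg cosθ · L = (0.21)(0.304)(9.81)cos25.2°·21.4 = 12.13 J
½mv² = 27.173 − 12.13 = 15.047 J
v = √(2 × 15.047/0.304) = 9.949 m/s

v = 9.95 m/s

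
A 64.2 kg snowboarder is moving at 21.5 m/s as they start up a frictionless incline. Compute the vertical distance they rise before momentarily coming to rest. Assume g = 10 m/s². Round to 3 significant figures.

h = 23.1 m

By energy conservation, ½mv² = mgh
h = v²/(2g) = 21.5²/(2 × 10) = 23.11 m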